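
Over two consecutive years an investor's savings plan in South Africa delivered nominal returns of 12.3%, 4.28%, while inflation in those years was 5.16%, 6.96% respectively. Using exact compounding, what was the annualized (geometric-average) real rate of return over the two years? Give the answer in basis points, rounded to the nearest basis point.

Nominal growth factor = 1.1230 × 1.0428 = 1.17106440
Price-level growth factor = 1.0516 × 1.0696 = 1.12479136
Real growth factor = 1.17106440 / 1.12479136 = 1.04113922
Annualized real rate = 1.04113922^(1/2) − 1 = 2.0362% → 204 basis points.

204 basis points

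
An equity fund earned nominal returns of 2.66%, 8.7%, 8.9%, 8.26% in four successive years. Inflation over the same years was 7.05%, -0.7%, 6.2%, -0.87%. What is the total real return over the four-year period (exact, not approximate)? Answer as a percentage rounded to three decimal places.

Compound the nominal returns: 1.0266 × 1.0870 × 1.0890 × 1.0826 = 1.315609.
Compound inflation: 1.0705 × 0.9930 × 1.0620 × 0.9913 = 1.119091.
Deflate: 1.315609 / 1.119091 = 1.175604.
Total real return = 1.175604 − 1 → 17.560%.

17.560%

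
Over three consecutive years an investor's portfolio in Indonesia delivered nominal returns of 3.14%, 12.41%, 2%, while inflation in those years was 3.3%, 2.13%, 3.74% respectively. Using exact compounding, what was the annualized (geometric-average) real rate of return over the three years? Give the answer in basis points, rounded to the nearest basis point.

Nominal growth factor = 1.0314 × 1.1241 × 1.0200 = 1.182584675
Price-level growth factor = 1.0330 × 1.0213 × 1.0374 = 1.094460008
Real growth factor = 1.182584675 / 1.094460008 = 1.080518855
Annualized real rate = 1.080518855^(1/3) − 1 = 2.61498% → 261 basis points.

261 basis points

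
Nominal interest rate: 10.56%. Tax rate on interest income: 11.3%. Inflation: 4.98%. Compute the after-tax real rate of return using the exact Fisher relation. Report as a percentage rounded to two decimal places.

After-tax nominal return = 10.56% × (1 − 0.113) = 9.36672%.
1 + r = 1.0936672 / 1.04980 = 1.041786
After-tax real rate = 1.041786 − 1 → 4.18%.

4.18%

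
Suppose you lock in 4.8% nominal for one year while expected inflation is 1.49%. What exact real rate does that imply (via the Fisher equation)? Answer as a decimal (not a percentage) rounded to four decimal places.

1 + r = 1.04800 / 1.01490 = 1.032614
r = 1.032614 − 1 = 3.2614%, i.e. 0.0326.

0.0326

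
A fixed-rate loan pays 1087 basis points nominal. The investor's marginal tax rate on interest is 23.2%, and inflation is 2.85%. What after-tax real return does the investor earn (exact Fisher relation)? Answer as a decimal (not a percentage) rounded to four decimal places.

After-tax nominal return = 10.87% × (1 − 0.232) = 8.34816%.
1 + r = 1.0834816 / 1.02850 = 1.053458
After-tax real rate = 1.053458 − 1 → 0.0535.

0.0535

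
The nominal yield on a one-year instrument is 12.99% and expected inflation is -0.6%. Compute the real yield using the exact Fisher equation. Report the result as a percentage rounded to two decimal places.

13.67%

By the Fisher identity, 1 + r = (1 + i)/(1 + π).
1 + r = 1.12990 / 0.99400 = 1.136720
r = 1.136720 − 1 = 13.6720%, i.e. 13.67%.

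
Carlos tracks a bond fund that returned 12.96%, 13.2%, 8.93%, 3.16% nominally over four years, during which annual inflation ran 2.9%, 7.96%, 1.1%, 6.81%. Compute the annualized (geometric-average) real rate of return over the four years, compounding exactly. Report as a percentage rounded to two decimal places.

4.62%

Compound the nominal returns: 1.1296 × 1.1320 × 1.0893 × 1.0316 = 1.43691126.
Compound inflation: 1.0290 × 1.0796 × 1.0110 × 1.0681 = 1.19961344.
Deflate: 1.43691126 / 1.19961344 = 1.19781191.
Annualized real rate = 1.19781191^(1/4) − 1 = 4.6158% → 4.62%.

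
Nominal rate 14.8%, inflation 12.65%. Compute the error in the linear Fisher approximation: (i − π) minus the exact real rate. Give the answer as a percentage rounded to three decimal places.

Approximate: r ≈ 14.800% − 12.650% = 2.1500%
Exact: (1 + 0.1480)/(1 + 0.1265) − 1 = 1.9086%
Error = 2.1500% − 1.9086% = 0.2414% → 0.241%.

0.241%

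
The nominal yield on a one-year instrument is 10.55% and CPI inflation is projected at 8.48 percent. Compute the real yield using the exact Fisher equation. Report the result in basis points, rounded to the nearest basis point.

191 basis points

By the Fisher equation, 1 + r = (1 + i)/(1 + π).
1 + r = 1.10550 / 1.08480 = 1.019082
r = 1.019082 − 1 = 1.9082%, i.e. 191 basis points.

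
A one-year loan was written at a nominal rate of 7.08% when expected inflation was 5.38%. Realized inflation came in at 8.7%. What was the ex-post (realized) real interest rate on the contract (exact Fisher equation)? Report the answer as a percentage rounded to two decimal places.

Ex-post: (1 + 0.0708)/(1 + 0.0870) − 1 = -1.4903%
So the realized real rate is -1.49%.

-1.49%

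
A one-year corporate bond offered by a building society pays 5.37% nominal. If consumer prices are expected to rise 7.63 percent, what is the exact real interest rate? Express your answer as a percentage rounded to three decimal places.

-2.100%

By the Fisher equation, 1 + r = (1 + i)/(1 + π).
1 + r = 1.05370 / 1.07630 = 0.979002
r = 0.979002 − 1 = -2.0998%, i.e. -2.100%.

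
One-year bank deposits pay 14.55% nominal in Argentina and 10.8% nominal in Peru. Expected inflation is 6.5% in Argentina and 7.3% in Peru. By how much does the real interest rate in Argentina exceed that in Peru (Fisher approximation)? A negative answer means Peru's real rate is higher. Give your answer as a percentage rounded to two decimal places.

4.55%

Argentina: 14.55% − 6.5% = 8.050%
Peru: 10.8% − 7.3% = 3.500%
Differential = 4.550% → 4.55%.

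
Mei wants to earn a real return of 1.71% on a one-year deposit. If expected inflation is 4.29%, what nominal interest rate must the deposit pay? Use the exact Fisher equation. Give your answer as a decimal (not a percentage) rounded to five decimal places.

0.06073

(1 + i) = (1 + r)(1 + π) = 1.01710 × 1.04290 = 1.06073359
i = 1.06073359 − 1, so the required nominal rate is 0.06073.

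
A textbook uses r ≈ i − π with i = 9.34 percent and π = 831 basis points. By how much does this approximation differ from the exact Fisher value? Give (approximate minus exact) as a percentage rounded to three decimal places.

Approximate: r ≈ 9.340% − 8.310% = 1.0300%
Exact: (1 + 0.0934)/(1 + 0.0831) − 1 = 0.9510%
Error = 1.0300% − 0.9510% = 0.0790% → 0.079%.

0.079%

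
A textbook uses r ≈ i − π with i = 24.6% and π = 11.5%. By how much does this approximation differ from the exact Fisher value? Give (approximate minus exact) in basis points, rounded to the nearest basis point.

Approximate: r ≈ 24.600% − 11.500% = 13.1000%
Exact: (1 + 0.2460)/(1 + 0.1150) − 1 = 11.7489%
Error = 13.1000% − 11.7489% = 1.3511% → 135 basis points.

135 basis points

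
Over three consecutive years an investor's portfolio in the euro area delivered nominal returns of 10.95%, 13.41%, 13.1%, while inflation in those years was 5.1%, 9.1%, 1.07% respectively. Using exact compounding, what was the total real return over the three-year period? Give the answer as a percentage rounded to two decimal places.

Compound the nominal returns: 1.1095 × 1.1341 × 1.1310 = 1.423119.
Compound inflation: 1.0510 × 1.0910 × 1.0107 = 1.158910.
Deflate: 1.423119 / 1.158910 = 1.227981.
Total real return = 1.227981 − 1 → 22.80%.

22.80%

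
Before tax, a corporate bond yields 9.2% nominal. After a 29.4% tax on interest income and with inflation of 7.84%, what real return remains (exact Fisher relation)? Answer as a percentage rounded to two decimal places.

-1.25%

After-tax nominal return = 9.2% × (1 − 0.294) = 6.4952%.
1 + r = 1.064952 / 1.07840 = 0.987530
After-tax real rate = 0.987530 − 1 → -1.25%.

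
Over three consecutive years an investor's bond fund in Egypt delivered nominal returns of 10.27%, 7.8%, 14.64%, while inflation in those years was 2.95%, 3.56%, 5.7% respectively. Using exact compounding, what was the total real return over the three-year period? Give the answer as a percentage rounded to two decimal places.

Nominal growth factor = 1.1027 × 1.0780 × 1.1464 = 1.362738
Price-level growth factor = 1.0295 × 1.0356 × 1.0570 = 1.126921
Real growth factor = 1.362738 / 1.126921 = 1.209258
Total real return = 1.209258 − 1 → 20.93%.

20.93%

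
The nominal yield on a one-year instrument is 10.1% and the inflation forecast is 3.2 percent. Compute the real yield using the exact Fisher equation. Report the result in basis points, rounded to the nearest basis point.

By the Fisher relation, 1 + r = (1 + i)/(1 + π).
1 + r = 1.10100 / 1.03200 = 1.066860
r = 1.066860 − 1 = 6.6860%, i.e. 669 basis points.

669 basis points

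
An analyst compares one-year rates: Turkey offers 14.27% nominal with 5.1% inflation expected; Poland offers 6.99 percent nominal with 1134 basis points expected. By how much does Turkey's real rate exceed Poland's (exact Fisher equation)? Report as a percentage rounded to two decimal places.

12.63%

Turkey: (1 + 0.1427)/(1 + 0.0510) − 1 = 8.7250%
Poland: (1 + 0.0699)/(1 + 0.1134) − 1 = -3.9070%
Differential = 8.7250% − (-3.9070%) = 12.6320% → 12.63%.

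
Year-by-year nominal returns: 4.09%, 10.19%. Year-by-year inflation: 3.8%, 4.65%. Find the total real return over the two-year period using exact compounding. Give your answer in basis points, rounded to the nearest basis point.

Nominal growth factor = 1.0409 × 1.1019 = 1.146968
Price-level growth factor = 1.0380 × 1.0465 = 1.086267
Real growth factor = 1.146968 / 1.086267 = 1.055880
Total real return = 1.055880 − 1 → 559 basis points.

559 basis points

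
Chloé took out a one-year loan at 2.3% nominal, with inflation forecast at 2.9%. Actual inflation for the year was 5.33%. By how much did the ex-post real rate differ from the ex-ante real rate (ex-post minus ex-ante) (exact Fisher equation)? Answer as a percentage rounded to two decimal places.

Ex-ante: (1 + 0.0230)/(1 + 0.0290) − 1 = -0.5831%
Ex-post: (1 + 0.0230)/(1 + 0.0533) − 1 = -2.8767%
Difference (ex-post − ex-ante) = -2.2936% → -2.29%.

-2.29%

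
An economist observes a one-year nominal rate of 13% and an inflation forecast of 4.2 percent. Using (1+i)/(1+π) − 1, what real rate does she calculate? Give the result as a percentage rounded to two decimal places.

8.45%

1 + r = 1.13000 / 1.04200 = 1.084453
r = 1.084453 − 1 = 8.4453%, i.e. 8.45%.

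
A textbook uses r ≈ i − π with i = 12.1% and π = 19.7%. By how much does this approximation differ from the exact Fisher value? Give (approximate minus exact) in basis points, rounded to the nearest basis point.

-125 basis points

Approximate: r ≈ 12.100% − 19.700% = -7.6000%
Exact: (1 + 0.1210)/(1 + 0.1970) − 1 = -6.3492%
Error = -7.6000% − (-6.3492%) = -1.2508% → -125 basis points.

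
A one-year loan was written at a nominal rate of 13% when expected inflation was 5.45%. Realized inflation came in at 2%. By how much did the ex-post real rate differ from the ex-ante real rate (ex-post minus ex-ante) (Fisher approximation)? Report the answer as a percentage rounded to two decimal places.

3.45%

Ex-ante: 13% − 5.45% = 7.550%
Ex-post: 13% − 2% = 11.000%
Difference (ex-post − ex-ante) = 3.4500% → 3.45%.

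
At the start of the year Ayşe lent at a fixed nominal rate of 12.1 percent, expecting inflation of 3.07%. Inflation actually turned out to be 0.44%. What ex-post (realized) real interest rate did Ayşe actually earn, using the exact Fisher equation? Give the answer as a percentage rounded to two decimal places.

Ex-post: (1 + 0.1210)/(1 + 0.0044) − 1 = 11.6089%
So the realized real rate is 11.61%.

11.61%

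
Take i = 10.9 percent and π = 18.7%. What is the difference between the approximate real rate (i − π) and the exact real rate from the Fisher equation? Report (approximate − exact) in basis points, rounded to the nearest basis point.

Approximate: r ≈ 10.900% − 18.700% = -7.8000%
Exact: (1 + 0.1090)/(1 + 0.1870) − 1 = -6.5712%
Error = -7.8000% − (-6.5712%) = -1.2288% → -123 basis points.

-123 basis points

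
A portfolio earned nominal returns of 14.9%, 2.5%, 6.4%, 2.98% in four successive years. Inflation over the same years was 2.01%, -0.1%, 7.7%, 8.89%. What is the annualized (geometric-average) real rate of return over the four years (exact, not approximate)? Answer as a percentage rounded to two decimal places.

Compound the nominal returns: 1.1490 × 1.0250 × 1.0640 × 1.0298 = 1.29044176.
Compound inflation: 1.0201 × 0.9990 × 1.0770 × 1.0889 = 1.19512116.
Deflate: 1.29044176 / 1.19512116 = 1.07975810.
Annualized real rate = 1.07975810^(1/4) − 1 = 1.9369% → 1.94%.

1.94%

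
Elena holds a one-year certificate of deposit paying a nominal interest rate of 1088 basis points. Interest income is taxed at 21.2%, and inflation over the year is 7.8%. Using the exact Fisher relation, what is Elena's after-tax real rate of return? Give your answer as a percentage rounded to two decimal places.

0.72%

After-tax nominal return = 10.88% × (1 − 0.212) = 8.57344%.
1 + r = 1.0857344 / 1.07800 = 1.007175
After-tax real rate = 1.007175 − 1 → 0.72%.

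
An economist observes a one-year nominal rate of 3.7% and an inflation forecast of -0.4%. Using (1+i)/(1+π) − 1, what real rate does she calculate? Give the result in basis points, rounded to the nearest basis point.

By the Fisher identity, 1 + r = (1 + i)/(1 + π).
1 + r = 1.03700 / 0.99600 = 1.041165
r = 1.041165 − 1 = 4.1165%, i.e. 412 basis points.

412 basis points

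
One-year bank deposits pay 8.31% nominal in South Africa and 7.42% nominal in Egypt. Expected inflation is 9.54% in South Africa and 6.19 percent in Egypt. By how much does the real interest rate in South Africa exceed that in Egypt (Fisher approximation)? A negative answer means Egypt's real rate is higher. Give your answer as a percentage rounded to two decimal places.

South Africa: 8.31% − 9.54% = -1.230%
Egypt: 7.42% − 6.19% = 1.230%
Differential = -2.460% → -2.46%.

-2.46%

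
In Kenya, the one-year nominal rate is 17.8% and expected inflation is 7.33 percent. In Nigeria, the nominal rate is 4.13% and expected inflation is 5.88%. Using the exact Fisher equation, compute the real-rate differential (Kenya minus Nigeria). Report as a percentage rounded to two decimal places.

Kenya: (1 + 0.1780)/(1 + 0.0733) − 1 = 9.7550%
Nigeria: (1 + 0.0413)/(1 + 0.0588) − 1 = -1.6528%
Differential = 9.7550% − (-1.6528%) = 11.4078% → 11.41%.

11.41%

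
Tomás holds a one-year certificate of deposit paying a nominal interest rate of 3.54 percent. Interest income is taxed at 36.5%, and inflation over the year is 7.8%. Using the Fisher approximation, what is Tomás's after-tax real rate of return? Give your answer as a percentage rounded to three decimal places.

After-tax nominal return = 3.54% × (1 − 0.365) = 2.2479%.
r ≈ 2.2479% − 7.8% → -5.552%.

-5.552%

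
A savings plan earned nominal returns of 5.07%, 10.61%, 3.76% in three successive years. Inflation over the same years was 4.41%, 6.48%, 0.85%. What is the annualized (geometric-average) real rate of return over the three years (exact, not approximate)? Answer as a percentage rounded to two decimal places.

2.46%

Nominal growth factor = 1.0507 × 1.1061 × 1.0376 = 1.20587721
Price-level growth factor = 1.0441 × 1.0648 × 1.0085 = 1.12120762
Real growth factor = 1.20587721 / 1.12120762 = 1.07551642
Annualized real rate = 1.07551642^(1/3) − 1 = 2.4564% → 2.46%.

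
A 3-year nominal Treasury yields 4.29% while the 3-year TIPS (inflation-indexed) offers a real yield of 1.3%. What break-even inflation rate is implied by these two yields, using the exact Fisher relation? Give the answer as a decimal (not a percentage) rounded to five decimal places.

0.02952

(1 + π) = (1 + i)/(1 + r) = 1.04290 / 1.01300 = 1.029516
Break-even inflation = 1.029516 − 1 → 0.02952.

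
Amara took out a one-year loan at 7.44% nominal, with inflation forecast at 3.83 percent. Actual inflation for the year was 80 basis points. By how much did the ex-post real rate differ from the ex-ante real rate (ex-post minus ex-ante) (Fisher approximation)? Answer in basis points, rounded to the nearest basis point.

Ex-ante: 7.44% − 3.83% = 3.610%
Ex-post: 7.44% − 0.8% = 6.640%
Difference (ex-post − ex-ante) = 3.0300% → 303 basis points.

303 basis points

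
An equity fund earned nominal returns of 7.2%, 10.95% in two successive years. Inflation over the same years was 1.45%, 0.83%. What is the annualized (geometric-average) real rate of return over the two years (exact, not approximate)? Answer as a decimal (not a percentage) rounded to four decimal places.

0.0783

Nominal growth factor = 1.0720 × 1.1095 = 1.18938400
Price-level growth factor = 1.0145 × 1.0083 = 1.02292035
Real growth factor = 1.18938400 / 1.02292035 = 1.16273374
Annualized real rate = 1.16273374^(1/2) − 1 = 7.8301% → 0.0783.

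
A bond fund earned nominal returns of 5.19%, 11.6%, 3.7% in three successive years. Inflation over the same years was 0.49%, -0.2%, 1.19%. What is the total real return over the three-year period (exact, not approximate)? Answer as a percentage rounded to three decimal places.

19.957%

Compound the nominal returns: 1.0519 × 1.1160 × 1.0370 = 1.217355.
Compound inflation: 1.0049 × 0.9980 × 1.0119 = 1.014825.
Deflate: 1.217355 / 1.014825 = 1.199572.
Total real return = 1.199572 − 1 → 19.957%.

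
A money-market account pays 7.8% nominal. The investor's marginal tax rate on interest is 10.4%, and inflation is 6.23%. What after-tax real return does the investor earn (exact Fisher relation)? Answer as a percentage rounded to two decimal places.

0.71%

After-tax nominal return = 7.8% × (1 − 0.104) = 6.9888%.
1 + r = 1.069888 / 1.06230 = 1.007143
After-tax real rate = 1.007143 − 1 → 0.71%.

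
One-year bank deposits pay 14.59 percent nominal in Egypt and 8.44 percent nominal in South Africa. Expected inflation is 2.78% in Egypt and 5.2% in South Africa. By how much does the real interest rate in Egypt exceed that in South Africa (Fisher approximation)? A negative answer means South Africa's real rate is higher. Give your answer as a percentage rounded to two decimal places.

8.57%

Egypt: 14.59% − 2.78% = 11.810%
South Africa: 8.44% − 5.2% = 3.240%
Differential = 8.570% → 8.57%.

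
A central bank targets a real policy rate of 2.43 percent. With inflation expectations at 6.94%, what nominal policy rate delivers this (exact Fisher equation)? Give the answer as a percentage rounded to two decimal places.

(1 + i) = (1 + r)(1 + π) = 1.02430 × 1.06940 = 1.09538642
i = 1.09538642 − 1, so the required nominal rate is 9.54%.

9.54%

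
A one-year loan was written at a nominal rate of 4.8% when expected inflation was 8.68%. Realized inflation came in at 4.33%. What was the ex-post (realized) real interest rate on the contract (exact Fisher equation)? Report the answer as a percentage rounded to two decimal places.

Ex-post: (1 + 0.0480)/(1 + 0.0433) − 1 = 0.4505%
So the realized real rate is 0.45%.

0.45%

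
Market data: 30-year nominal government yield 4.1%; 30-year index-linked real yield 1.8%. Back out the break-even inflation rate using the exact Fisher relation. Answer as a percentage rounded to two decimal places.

(1 + π) = (1 + i)/(1 + r) = 1.04100 / 1.01800 = 1.022593
Break-even inflation = 1.022593 − 1 → 2.26%.

2.26%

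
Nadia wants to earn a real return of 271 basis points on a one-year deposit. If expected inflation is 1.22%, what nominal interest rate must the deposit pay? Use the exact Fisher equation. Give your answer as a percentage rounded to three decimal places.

3.963%

(1 + i) = (1 + r)(1 + π) = 1.02710 × 1.01220 = 1.03963062
i = 1.03963062 − 1, so the required nominal rate is 3.963%.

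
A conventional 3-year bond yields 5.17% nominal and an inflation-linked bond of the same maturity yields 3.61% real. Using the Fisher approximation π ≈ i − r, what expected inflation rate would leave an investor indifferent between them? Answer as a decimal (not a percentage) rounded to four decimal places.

0.0156

π ≈ i − r = 5.17% − 3.61% → 0.0156.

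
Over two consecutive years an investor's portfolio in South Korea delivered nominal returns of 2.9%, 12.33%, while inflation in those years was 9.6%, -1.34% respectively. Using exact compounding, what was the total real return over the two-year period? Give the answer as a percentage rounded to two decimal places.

Nominal growth factor = 1.0290 × 1.1233 = 1.155876
Price-level growth factor = 1.0960 × 0.9866 = 1.081314
Real growth factor = 1.155876 / 1.081314 = 1.068955
Total real return = 1.068955 − 1 → 6.90%.

6.90%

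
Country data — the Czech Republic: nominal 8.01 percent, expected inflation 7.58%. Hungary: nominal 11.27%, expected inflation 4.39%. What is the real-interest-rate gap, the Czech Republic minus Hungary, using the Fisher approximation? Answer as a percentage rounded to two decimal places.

-6.45%

The Czech Republic: 8.01% − 7.58% = 0.430%
Hungary: 11.27% − 4.39% = 6.880%
Differential = -6.450% → -6.45%.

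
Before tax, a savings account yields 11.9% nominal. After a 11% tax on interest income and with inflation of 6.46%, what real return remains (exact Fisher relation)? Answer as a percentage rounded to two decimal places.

3.88%

After-tax nominal return = 11.9% × (1 − 0.11) = 10.5910%.
1 + r = 1.10591 / 1.06460 = 1.038803
After-tax real rate = 1.038803 − 1 → 3.88%.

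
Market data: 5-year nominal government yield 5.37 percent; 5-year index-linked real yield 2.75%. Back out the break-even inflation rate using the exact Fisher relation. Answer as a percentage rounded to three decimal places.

(1 + π) = (1 + i)/(1 + r) = 1.05370 / 1.02750 = 1.025499
Break-even inflation = 1.025499 − 1 → 2.550%.

2.550%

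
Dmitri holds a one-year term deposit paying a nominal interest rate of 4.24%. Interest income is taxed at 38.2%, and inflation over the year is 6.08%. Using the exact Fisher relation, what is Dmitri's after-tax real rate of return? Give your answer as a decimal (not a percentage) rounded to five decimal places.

After-tax nominal return = 4.24% × (1 − 0.382) = 2.62032%.
1 + r = 1.0262032 / 1.06080 = 0.967386
After-tax real rate = 0.967386 − 1 → -0.03261.

-0.03261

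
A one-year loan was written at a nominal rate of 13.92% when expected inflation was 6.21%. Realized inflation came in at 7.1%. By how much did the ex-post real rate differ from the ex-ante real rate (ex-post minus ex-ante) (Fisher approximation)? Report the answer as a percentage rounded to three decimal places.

Ex-ante: 13.92% − 6.21% = 7.710%
Ex-post: 13.92% − 7.1% = 6.820%
Difference (ex-post − ex-ante) = -0.8900% → -0.890%.

-0.890%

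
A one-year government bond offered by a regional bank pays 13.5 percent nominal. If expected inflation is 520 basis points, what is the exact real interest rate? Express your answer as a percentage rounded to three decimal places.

7.890%

1 + r = 1.13500 / 1.05200 = 1.078897
r = 1.078897 − 1 = 7.8897%, i.e. 7.890%.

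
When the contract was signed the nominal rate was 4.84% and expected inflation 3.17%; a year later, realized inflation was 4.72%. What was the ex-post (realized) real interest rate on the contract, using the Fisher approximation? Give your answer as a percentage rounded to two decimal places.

Ex-post: 4.84% − 4.72% = 0.120%
So the realized real rate is 0.12%.

0.12%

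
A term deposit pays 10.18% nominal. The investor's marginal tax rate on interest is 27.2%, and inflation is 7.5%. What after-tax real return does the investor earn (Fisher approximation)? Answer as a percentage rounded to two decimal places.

After-tax nominal return = 10.18% × (1 − 0.272) = 7.41104%.
r ≈ 7.41104% − 7.5% → -0.09%.

-0.09%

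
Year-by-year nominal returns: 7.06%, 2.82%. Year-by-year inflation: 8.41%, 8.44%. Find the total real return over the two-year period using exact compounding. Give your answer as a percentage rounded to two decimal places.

Nominal growth factor = 1.0706 × 1.0282 = 1.100791
Price-level growth factor = 1.0841 × 1.0844 = 1.175598
Real growth factor = 1.100791 / 1.175598 = 0.936367
Total real return = 0.936367 − 1 → -6.36%.

-6.36%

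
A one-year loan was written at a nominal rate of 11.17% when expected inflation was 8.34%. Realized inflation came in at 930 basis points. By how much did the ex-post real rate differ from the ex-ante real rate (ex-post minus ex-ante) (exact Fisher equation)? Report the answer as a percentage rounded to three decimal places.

Ex-ante: (1 + 0.1117)/(1 + 0.0834) − 1 = 2.6121%
Ex-post: (1 + 0.1117)/(1 + 0.0930) − 1 = 1.7109%
Difference (ex-post − ex-ante) = -0.9013% → -0.901%.

-0.901%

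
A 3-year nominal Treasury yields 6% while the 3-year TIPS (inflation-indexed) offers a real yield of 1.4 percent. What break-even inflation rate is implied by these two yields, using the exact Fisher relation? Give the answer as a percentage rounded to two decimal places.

(1 + π) = (1 + i)/(1 + r) = 1.06000 / 1.01400 = 1.045365
Break-even inflation = 1.045365 − 1 → 4.54%.

4.54%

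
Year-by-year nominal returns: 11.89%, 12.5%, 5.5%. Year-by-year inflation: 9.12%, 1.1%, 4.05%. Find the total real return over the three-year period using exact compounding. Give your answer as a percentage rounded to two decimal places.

15.69%

Nominal growth factor = 1.1189 × 1.1250 × 1.0550 = 1.327994
Price-level growth factor = 1.0912 × 1.0110 × 1.0405 = 1.147883
Real growth factor = 1.327994 / 1.147883 = 1.156908
Total real return = 1.156908 − 1 → 15.69%.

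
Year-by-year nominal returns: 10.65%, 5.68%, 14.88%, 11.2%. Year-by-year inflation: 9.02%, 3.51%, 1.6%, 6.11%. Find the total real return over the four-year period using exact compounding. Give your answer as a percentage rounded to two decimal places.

22.79%

Compound the nominal returns: 1.1065 × 1.0568 × 1.1488 × 1.1120 = 1.493803.
Compound inflation: 1.0902 × 1.0351 × 1.0160 × 1.0611 = 1.216574.
Deflate: 1.493803 / 1.216574 = 1.227877.
Total real return = 1.227877 − 1 → 22.79%.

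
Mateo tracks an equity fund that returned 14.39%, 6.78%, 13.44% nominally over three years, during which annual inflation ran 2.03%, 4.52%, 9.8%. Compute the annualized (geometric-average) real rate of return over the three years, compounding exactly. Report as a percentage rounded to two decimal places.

5.77%

Compound the nominal returns: 1.1439 × 1.0678 × 1.1344 = 1.38562016.
Compound inflation: 1.0203 × 1.0452 × 1.0980 = 1.17092648.
Deflate: 1.38562016 / 1.17092648 = 1.18335368.
Annualized real rate = 1.18335368^(1/3) − 1 = 5.7722% → 5.77%.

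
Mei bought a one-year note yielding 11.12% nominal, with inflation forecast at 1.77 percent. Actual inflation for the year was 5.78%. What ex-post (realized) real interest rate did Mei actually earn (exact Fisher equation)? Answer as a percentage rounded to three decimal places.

5.048%

Ex-post: (1 + 0.1112)/(1 + 0.0578) − 1 = 5.0482%
So the realized real rate is 5.048%.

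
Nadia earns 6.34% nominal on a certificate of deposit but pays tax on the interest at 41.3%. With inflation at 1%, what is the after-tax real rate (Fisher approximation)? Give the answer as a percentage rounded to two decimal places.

After-tax nominal return = 6.34% × (1 − 0.413) = 3.72158%.
r ≈ 3.72158% − 1% → 2.72%.

2.72%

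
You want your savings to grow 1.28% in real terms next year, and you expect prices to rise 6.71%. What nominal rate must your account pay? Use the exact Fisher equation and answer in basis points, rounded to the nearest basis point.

(1 + i) = (1 + r)(1 + π) = 1.01280 × 1.06710 = 1.08075888
i = 1.08075888 − 1, so the required nominal rate is 808 basis points.

808 basis points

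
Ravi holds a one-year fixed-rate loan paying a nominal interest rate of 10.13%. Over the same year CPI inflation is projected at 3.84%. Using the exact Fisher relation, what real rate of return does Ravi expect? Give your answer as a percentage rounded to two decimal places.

6.06%

By the Fisher relation, 1 + r = (1 + i)/(1 + π).
1 + r = 1.10130 / 1.03840 = 1.060574
r = 1.060574 − 1 = 6.0574%, i.e. 6.06%.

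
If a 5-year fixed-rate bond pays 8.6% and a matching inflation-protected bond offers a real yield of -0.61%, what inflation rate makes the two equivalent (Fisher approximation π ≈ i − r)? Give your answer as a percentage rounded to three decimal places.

π ≈ i − r = 8.6% − (-0.61%) → 9.210%.

9.210%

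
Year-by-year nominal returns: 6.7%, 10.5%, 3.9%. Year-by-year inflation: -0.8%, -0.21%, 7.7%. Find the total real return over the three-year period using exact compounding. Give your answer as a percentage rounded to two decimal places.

Compound the nominal returns: 1.0670 × 1.1050 × 1.0390 = 1.225017.
Compound inflation: 0.9920 × 0.9979 × 1.0770 = 1.066140.
Deflate: 1.225017 / 1.066140 = 1.149021.
Total real return = 1.149021 − 1 → 14.90%.

14.90%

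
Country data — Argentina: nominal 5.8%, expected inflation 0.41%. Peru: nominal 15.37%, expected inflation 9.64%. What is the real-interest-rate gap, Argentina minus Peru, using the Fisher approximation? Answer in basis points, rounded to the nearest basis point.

Argentina: 5.8% − 0.41% = 5.390%
Peru: 15.37% − 9.64% = 5.730%
Differential = -0.340% → -34 basis points.

-34 basis points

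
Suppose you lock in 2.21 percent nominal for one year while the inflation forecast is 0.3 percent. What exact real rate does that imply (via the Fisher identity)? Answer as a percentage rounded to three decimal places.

By the Fisher identity, 1 + r = (1 + i)/(1 + π).
1 + r = 1.02210 / 1.00300 = 1.019043
r = 1.019043 − 1 = 1.9043%, i.e. 1.904%.

1.904%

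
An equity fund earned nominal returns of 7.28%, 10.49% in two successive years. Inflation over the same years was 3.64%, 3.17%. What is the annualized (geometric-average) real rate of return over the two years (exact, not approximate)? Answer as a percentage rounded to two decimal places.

Compound the nominal returns: 1.0728 × 1.1049 = 1.18533672.
Compound inflation: 1.0364 × 1.0317 = 1.06925388.
Deflate: 1.18533672 / 1.06925388 = 1.10856434.
Annualized real rate = 1.10856434^(1/2) − 1 = 5.2884% → 5.29%.

5.29%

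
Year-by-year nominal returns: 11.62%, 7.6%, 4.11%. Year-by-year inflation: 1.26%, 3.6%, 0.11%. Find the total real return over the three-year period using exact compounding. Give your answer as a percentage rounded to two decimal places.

19.06%

Nominal growth factor = 1.1162 × 1.0760 × 1.0411 = 1.250394
Price-level growth factor = 1.0126 × 1.0360 × 1.0011 = 1.050208
Real growth factor = 1.250394 / 1.050208 = 1.190616
Total real return = 1.190616 − 1 → 19.06%.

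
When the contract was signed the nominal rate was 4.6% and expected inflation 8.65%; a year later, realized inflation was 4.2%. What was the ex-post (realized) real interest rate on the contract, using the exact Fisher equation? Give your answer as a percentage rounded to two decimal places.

Ex-post: (1 + 0.0460)/(1 + 0.0420) − 1 = 0.3839%
So the realized real rate is 0.38%.

0.38%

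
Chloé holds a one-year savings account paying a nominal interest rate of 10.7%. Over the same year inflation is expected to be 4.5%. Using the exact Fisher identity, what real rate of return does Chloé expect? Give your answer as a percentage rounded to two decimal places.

1 + r = 1.10700 / 1.04500 = 1.059330
r = 1.059330 − 1 = 5.9330%, i.e. 5.93%.

5.93%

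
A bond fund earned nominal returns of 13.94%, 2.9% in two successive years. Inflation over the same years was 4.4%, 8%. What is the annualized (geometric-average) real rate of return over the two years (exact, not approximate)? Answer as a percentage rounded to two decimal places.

1.97%

Compound the nominal returns: 1.1394 × 1.0290 = 1.17244260.
Compound inflation: 1.0440 × 1.0800 = 1.12752000.
Deflate: 1.17244260 / 1.12752000 = 1.03984195.
Annualized real rate = 1.03984195^(1/2) − 1 = 1.9726% → 1.97%.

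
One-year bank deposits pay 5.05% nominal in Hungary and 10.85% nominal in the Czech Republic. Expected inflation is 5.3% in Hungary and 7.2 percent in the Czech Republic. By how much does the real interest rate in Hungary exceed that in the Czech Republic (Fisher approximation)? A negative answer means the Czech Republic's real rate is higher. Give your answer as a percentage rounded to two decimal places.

Hungary: 5.05% − 5.3% = -0.250%
The Czech Republic: 10.85% − 7.2% = 3.650%
Differential = -3.900% → -3.90%.

-3.90%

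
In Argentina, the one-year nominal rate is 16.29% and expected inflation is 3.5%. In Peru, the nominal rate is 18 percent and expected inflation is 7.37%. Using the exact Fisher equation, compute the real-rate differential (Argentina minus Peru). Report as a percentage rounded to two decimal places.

Argentina: (1 + 0.1629)/(1 + 0.0350) − 1 = 12.3575%
Peru: (1 + 0.1800)/(1 + 0.0737) − 1 = 9.9003%
Differential = 12.3575% − 9.9003% = 2.4571% → 2.46%.

2.46%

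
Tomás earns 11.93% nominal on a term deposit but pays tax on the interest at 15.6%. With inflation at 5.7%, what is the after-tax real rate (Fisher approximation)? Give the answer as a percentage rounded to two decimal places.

4.37%

After-tax nominal return = 11.93% × (1 − 0.156) = 10.06892%.
r ≈ 10.06892% − 5.7% → 4.37%.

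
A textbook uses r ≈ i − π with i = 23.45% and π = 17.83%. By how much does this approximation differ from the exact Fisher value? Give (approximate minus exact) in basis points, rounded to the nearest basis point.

Approximate: r ≈ 23.450% − 17.830% = 5.6200%
Exact: (1 + 0.2345)/(1 + 0.1783) − 1 = 4.7696%
Error = 5.6200% − 4.7696% = 0.8504% → 85 basis points.

85 basis points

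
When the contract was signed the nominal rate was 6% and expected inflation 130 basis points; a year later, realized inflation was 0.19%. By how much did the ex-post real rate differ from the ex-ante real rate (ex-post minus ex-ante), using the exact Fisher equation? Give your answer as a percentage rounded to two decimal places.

1.16%

Ex-ante: (1 + 0.0600)/(1 + 0.0130) − 1 = 4.6397%
Ex-post: (1 + 0.0600)/(1 + 0.0019) − 1 = 5.7990%
Difference (ex-post − ex-ante) = 1.1593% → 1.16%.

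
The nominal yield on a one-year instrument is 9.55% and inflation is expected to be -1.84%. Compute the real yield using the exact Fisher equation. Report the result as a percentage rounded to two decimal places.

11.60%

1 + r = 1.09550 / 0.98160 = 1.116035
r = 1.116035 − 1 = 11.6035%, i.e. 11.60%.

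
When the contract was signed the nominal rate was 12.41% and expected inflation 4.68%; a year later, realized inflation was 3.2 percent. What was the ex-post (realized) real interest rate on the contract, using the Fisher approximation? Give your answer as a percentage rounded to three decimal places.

9.210%

Ex-post: 12.41% − 3.2% = 9.210%
So the realized real rate is 9.210%.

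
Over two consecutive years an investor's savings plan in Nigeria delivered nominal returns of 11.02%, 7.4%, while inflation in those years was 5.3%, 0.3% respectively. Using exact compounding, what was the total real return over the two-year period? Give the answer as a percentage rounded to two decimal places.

Nominal growth factor = 1.1102 × 1.0740 = 1.192355
Price-level growth factor = 1.0530 × 1.0030 = 1.056159
Real growth factor = 1.192355 / 1.056159 = 1.128954
Total real return = 1.128954 − 1 → 12.90%.

12.90%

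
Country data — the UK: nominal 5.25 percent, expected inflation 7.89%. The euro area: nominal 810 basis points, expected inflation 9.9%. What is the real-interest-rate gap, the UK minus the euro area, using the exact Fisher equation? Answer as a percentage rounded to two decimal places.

The UK: (1 + 0.0525)/(1 + 0.0789) − 1 = -2.4469%
The euro area: (1 + 0.0810)/(1 + 0.0990) − 1 = -1.6379%
Differential = -2.4469% − (-1.6379%) = -0.8091% → -0.81%.

-0.81%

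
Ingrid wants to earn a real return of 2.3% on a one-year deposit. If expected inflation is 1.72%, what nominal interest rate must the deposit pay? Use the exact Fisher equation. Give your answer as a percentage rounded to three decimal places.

4.060%

(1 + i) = (1 + r)(1 + π) = 1.02300 × 1.01720 = 1.0405956
i = 1.0405956 − 1, so the required nominal rate is 4.060%.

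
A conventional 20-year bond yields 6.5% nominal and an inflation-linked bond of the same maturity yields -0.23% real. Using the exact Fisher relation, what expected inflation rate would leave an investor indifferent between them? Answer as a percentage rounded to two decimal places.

6.75%

(1 + π) = (1 + i)/(1 + r) = 1.06500 / 0.99770 = 1.067455
Break-even inflation = 1.067455 − 1 → 6.75%.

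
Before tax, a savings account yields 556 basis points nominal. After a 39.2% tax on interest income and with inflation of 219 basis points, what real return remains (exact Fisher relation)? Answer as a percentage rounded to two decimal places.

After-tax nominal return = 5.56% × (1 − 0.392) = 3.38048%.
1 + r = 1.0338048 / 1.02190 = 1.0116497
After-tax real rate = 1.0116497 − 1 → 1.16%.

1.16%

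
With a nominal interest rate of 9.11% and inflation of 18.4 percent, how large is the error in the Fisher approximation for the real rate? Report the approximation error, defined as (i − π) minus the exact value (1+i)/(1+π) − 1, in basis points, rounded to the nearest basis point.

-144 basis points

Approximate: r ≈ 9.110% − 18.400% = -9.2900%
Exact: (1 + 0.0911)/(1 + 0.1840) − 1 = -7.8463%
Error = -9.2900% − (-7.8463%) = -1.4437% → -144 basis points.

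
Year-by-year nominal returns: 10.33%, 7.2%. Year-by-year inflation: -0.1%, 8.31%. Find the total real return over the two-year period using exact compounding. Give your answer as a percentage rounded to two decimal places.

Compound the nominal returns: 1.1033 × 1.0720 = 1.182738.
Compound inflation: 0.9990 × 1.0831 = 1.082017.
Deflate: 1.182738 / 1.082017 = 1.093086.
Total real return = 1.093086 − 1 → 9.31%.

9.31%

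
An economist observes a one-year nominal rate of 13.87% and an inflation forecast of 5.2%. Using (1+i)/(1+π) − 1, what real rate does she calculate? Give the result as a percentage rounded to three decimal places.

1 + r = 1.13870 / 1.05200 = 1.082414
r = 1.082414 − 1 = 8.2414%, i.e. 8.241%.

8.241%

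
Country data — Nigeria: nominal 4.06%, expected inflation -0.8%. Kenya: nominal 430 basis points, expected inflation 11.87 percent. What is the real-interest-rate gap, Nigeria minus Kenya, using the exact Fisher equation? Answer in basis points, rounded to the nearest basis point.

Nigeria: (1 + 0.0406)/(1 − 0.0080) − 1 = 4.8992%
Kenya: (1 + 0.0430)/(1 + 0.1187) − 1 = -6.7668%
Differential = 4.8992% − (-6.7668%) = 11.6660% → 1167 basis points.

1167 basis points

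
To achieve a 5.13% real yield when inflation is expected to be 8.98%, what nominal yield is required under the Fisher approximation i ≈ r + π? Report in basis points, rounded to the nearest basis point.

1411 basis points

i ≈ r + π = 5.13% + 8.98% = 1411 basis points.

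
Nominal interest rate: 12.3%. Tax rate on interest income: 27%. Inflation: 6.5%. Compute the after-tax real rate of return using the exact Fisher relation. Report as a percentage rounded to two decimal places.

2.33%

After-tax nominal return = 12.3% × (1 − 0.27) = 8.9790%.
1 + r = 1.08979 / 1.06500 = 1.023277
After-tax real rate = 1.023277 − 1 → 2.33%.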